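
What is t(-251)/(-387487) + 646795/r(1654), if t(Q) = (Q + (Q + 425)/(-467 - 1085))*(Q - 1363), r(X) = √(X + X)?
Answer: -157254441/150344956 + 646795*√827/1654 ≈ 11245.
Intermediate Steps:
r(X) = √2*√X (r(X) = √(2*X) = √2*√X)
t(Q) = (-1363 + Q)*(-425/1552 + 1551*Q/1552) (t(Q) = (Q + (425 + Q)/(-1552))*(-1363 + Q) = (Q + (425 + Q)*(-1/1552))*(-1363 + Q) = (Q + (-425/1552 - Q/1552))*(-1363 + Q) = (-425/1552 + 1551*Q/1552)*(-1363 + Q) = (-1363 + Q)*(-425/1552 + 1551*Q/1552))
t(-251)/(-387487) + 646795/r(1654) = (579275/1552 - 1057219/776*(-251) + (1551/1552)*(-251)²)/(-387487) + 646795/((√2*√1654)) = (579275/1552 + 265361969/776 + (1551/1552)*63001)*(-1/387487) + 646795/((2*√827)) = (579275/1552 + 265361969/776 + 97714551/1552)*(-1/387487) + 646795*(√827/1654) = (157254441/388)*(-1/387487) + 646795*√827/1654 = -157254441/150344956 + 646795*√827/1654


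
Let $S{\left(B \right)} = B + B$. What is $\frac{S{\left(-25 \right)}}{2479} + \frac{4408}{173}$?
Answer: $\frac{10918782}{428867} \approx 25.46$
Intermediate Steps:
$S{\left(B \right)} = 2 B$
$\frac{S{\left(-25 \right)}}{2479} + \frac{4408}{173} = \frac{2 \left(-25\right)}{2479} + \frac{4408}{173} = \left(-50\right) \frac{1}{2479} + 4408 \cdot \frac{1}{173} = - \frac{50}{2479} + \frac{4408}{173} = \frac{10918782}{428867}$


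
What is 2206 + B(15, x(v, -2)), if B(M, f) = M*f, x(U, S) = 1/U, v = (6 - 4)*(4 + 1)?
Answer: 4415/2 ≈ 2207.5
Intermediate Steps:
v = 10 (v = 2*5 = 10)
2206 + B(15, x(v, -2)) = 2206 + 15/10 = 2206 + 15*(⅒) = 2206 + 3/2 = 4415/2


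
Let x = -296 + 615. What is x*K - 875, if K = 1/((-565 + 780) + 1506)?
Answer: -1505556/1721 ≈ -874.81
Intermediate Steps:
x = 319
K = 1/1721 (K = 1/(215 + 1506) = 1/1721 ≈ 0.00058106)
x*K - 875 = 319*(1/1721) - 875 = 319/1721 - 875 = -1505556/1721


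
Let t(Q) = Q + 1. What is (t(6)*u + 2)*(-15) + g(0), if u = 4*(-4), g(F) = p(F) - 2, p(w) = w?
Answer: 1648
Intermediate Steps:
g(F) = -2 + F (g(F) = F - 2 = -2 + F)
t(Q) = 1 + Q
u = -16
(t(6)*u + 2)*(-15) + g(0) = ((1 + 6)*(-16) + 2)*(-15) + (-2 + 0) = (7*(-16) + 2)*(-15) - 2 = (-112 + 2)*(-15) - 2 = -110*(-15) - 2 = 1650 - 2 = 1648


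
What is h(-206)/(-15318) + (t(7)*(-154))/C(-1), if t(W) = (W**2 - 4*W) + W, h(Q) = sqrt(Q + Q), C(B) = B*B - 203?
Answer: 2156/101 - I*sqrt(103)/7659 ≈ 21.347 - 0.0013251*I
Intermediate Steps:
C(B) = -203 + B**2 (C(B) = B**2 - 203 = -203 + B**2)
h(Q) = sqrt(2)*sqrt(Q) (h(Q) = sqrt(2*Q) = sqrt(2)*sqrt(Q))
t(W) = W**2 - 3*W
h(-206)/(-15318) + (t(7)*(-154))/C(-1) = (sqrt(2)*sqrt(-206))/(-15318) + ((7*(-3 + 7))*(-154))/(-203 + (-1)**2) = (sqrt(2)*(I*sqrt(206)))*(-1/15318) + ((7*4)*(-154))/(-203 + 1) = (2*I*sqrt(103))*(-1/15318) + (28*(-154))/(-202) = -I*sqrt(103)/7659 - 4312*(-1/202) = -I*sqrt(103)/7659 + 2156/101 = 2156/101 - I*sqrt(103)/7659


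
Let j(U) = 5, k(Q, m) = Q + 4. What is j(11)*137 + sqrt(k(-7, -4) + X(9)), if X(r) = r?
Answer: 685 + sqrt(6) ≈ 687.45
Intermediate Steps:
k(Q, m) = 4 + Q
j(11)*137 + sqrt(k(-7, -4) + X(9)) = 5*137 + sqrt((4 - 7) + 9) = 685 + sqrt(-3 + 9) = 685 + sqrt(6)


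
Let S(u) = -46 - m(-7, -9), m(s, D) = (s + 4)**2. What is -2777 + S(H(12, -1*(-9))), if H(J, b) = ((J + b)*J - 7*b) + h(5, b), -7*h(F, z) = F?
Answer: -2832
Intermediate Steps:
h(F, z) = -F/7
m(s, D) = (4 + s)**2
H(J, b) = -5/7 - 7*b + J*(J + b) (H(J, b) = ((J + b)*J - 7*b) - 1/7*5 = (J*(J + b) - 7*b) - 5/7 = (-7*b + J*(J + b)) - 5/7 = -5/7 - 7*b + J*(J + b))
S(u) = -55 (S(u) = -46 - (4 - 7)**2 = -46 - 1*(-3)**2 = -46 - 1*9 = -46 - 9 = -55)
-2777 + S(H(12, -1*(-9))) = -2777 - 55 = -2832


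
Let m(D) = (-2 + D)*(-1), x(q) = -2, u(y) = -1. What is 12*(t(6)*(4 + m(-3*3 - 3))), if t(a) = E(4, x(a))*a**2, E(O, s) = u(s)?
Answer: -7776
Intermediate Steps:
E(O, s) = -1
m(D) = 2 - D
t(a) = -a**2
12*(t(6)*(4 + m(-3*3 - 3))) = 12*((-1*6**2)*(4 + (2 - (-3*3 - 3)))) = 12*((-1*36)*(4 + (2 - (-9 - 3)))) = 12*(-36*(4 + (2 - 1*(-12)))) = 12*(-36*(4 + (2 + 12))) = 12*(-36*(4 + 14)) = 12*(-36*18) = 12*(-648) = -7776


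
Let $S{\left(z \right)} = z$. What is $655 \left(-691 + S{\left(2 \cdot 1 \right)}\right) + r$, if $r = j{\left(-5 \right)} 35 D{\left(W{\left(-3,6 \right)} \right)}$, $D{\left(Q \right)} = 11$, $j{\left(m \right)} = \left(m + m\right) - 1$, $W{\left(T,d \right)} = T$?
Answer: $-455530$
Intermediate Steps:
$j{\left(m \right)} = -1 + 2 m$ ($j{\left(m \right)} = 2 m - 1 = -1 + 2 m$)
$r = -4235$ ($r = \left(-1 + 2 \left(-5\right)\right) 35 \cdot 11 = \left(-1 - 10\right) 35 \cdot 11 = \left(-11\right) 35 \cdot 11 = \left(-385\right) 11 = -4235$)
$655 \left(-691 + S{\left(2 \cdot 1 \right)}\right) + r = 655 \left(-691 + 2 \cdot 1\right) - 4235 = 655 \left(-691 + 2\right) - 4235 = 655 \left(-689\right) - 4235 = -451295 - 4235 = -455530$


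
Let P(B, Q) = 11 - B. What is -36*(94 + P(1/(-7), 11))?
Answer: -26496/7 ≈ -3785.1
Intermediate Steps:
-36*(94 + P(1/(-7), 11)) = -36*(94 + (11 - 1/(-7))) = -36*(94 + (11 - 1*(-1/7))) = -36*(94 + (11 + 1/7)) = -36*(94 + 78/7) = -36*736/7 = -26496/7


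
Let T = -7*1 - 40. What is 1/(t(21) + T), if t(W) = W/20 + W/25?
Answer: -100/4511 ≈ -0.022168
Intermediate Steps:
T = -47 (T = -7 - 40 = -47)
t(W) = 9*W/100 (t(W) = W*(1/20) + W*(1/25) = W/20 + W/25 = 9*W/100)
1/(t(21) + T) = 1/((9/100)*21 - 47) = 1/(189/100 - 47) = 1/(-4511/100) = -100/4511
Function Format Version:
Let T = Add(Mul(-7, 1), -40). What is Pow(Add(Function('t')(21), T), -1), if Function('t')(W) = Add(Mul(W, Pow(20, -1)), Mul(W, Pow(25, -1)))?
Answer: Rational(-100, 4511) ≈ -0.022168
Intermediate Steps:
T = -47 (T = Add(-7, -40) = -47)
Function('t')(W) = Mul(Rational(9, 100), W) (Function('t')(W) = Add(Mul(W, Rational(1, 20)), Mul(W, Rational(1, 25))) = Add(Mul(Rational(1, 20), W), Mul(Rational(1, 25), W)) = Mul(Rational(9, 100), W))
Pow(Add(Function('t')(21), T), -1) = Pow(Add(Mul(Rational(9, 100), 21), -47), -1) = Pow(Add(Rational(189, 100), -47), -1) = Pow(Rational(-4511, 100), -1) = Rational(-100, 4511)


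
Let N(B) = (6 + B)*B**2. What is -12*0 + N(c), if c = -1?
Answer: 5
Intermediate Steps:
N(B) = B**2*(6 + B)
-12*0 + N(c) = -12*0 + (-1)**2*(6 - 1) = 0 + 1*5 = 0 + 5 = 5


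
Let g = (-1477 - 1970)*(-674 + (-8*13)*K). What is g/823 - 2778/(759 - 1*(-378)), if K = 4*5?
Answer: 3597099304/311917 ≈ 11532.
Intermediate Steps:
K = 20
g = 9493038 (g = (-1477 - 1970)*(-674 - 8*13*20) = -3447*(-674 - 104*20) = -3447*(-674 - 2080) = -3447*(-2754) = 9493038)
g/823 - 2778/(759 - 1*(-378)) = 9493038/823 - 2778/(759 - 1*(-378)) = 9493038*(1/823) - 2778/(759 + 378) = 9493038/823 - 2778/1137 = 9493038/823 - 2778*1/1137 = 9493038/823 - 926/379 = 3597099304/311917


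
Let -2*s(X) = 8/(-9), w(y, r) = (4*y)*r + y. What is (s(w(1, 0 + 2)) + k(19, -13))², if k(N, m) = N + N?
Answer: 119716/81 ≈ 1478.0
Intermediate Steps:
k(N, m) = 2*N
w(y, r) = y + 4*r*y (w(y, r) = 4*r*y + y = y + 4*r*y)
s(X) = 4/9 (s(X) = -4/(-9) = -4*(-1)/9 = -½*(-8/9) = 4/9)
(s(w(1, 0 + 2)) + k(19, -13))² = (4/9 + 2*19)² = (4/9 + 38)² = (346/9)² = 119716/81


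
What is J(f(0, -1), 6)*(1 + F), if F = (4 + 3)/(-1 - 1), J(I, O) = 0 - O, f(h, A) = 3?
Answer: 15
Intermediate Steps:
J(I, O) = -O
F = -7/2 (F = 7/(-2) = 7*(-½) = -7/2 ≈ -3.5000)
J(f(0, -1), 6)*(1 + F) = (-1*6)*(1 - 7/2) = -6*(-5/2) = 15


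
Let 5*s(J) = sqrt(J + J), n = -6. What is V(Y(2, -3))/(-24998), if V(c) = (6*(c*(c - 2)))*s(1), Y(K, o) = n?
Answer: -144*sqrt(2)/62495 ≈ -0.0032586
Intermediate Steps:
Y(K, o) = -6
s(J) = sqrt(2)*sqrt(J)/5 (s(J) = sqrt(J + J)/5 = sqrt(2*J)/5 = (sqrt(2)*sqrt(J))/5 = sqrt(2)*sqrt(J)/5)
V(c) = 6*c*sqrt(2)*(-2 + c)/5 (V(c) = (6*(c*(c - 2)))*(sqrt(2)*sqrt(1)/5) = (6*(c*(-2 + c)))*((1/5)*sqrt(2)*1) = (6*c*(-2 + c))*(sqrt(2)/5) = 6*c*sqrt(2)*(-2 + c)/5)
V(Y(2, -3))/(-24998) = ((6/5)*(-6)*sqrt(2)*(-2 - 6))/(-24998) = ((6/5)*(-6)*sqrt(2)*(-8))*(-1/24998) = (288*sqrt(2)/5)*(-1/24998) = -144*sqrt(2)/62495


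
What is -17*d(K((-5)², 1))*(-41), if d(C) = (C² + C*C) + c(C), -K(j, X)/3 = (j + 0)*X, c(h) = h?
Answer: 7788975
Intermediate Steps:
K(j, X) = -3*X*j (K(j, X) = -3*(j + 0)*X = -3*j*X = -3*X*j)
d(C) = C + 2*C² (d(C) = (C² + C*C) + C = (C² + C²) + C = 2*C² + C = C + 2*C²)
-17*d(K((-5)², 1))*(-41) = -17*(-3*1*(-5)²)*(1 + 2*(-3*1*(-5)²))*(-41) = -17*(-3*1*25)*(1 + 2*(-3*1*25))*(-41) = -(-1275)*(1 + 2*(-75))*(-41) = -(-1275)*(1 - 150)*(-41) = -(-1275)*(-149)*(-41) = -17*11175*(-41) = -189975*(-41) = 7788975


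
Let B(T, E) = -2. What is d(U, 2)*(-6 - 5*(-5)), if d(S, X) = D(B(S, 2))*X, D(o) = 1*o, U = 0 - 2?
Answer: -76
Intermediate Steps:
U = -2
D(o) = o
d(S, X) = -2*X
d(U, 2)*(-6 - 5*(-5)) = (-2*2)*(-6 - 5*(-5)) = -4*(-6 + 25) = -4*19 = -76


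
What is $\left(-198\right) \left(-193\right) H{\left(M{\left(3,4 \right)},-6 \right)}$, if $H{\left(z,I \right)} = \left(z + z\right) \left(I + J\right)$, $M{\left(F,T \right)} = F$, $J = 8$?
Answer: $458568$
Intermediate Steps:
$H{\left(z,I \right)} = 2 z \left(8 + I\right)$ ($H{\left(z,I \right)} = \left(z + z\right) \left(I + 8\right) = 2 z \left(8 + I\right)$)
$\left(-198\right) \left(-193\right) H{\left(M{\left(3,4 \right)},-6 \right)} = \left(-198\right) \left(-193\right) 2 \cdot 3 \left(8 - 6\right) = 38214 \cdot 2 \cdot 3 \cdot 2 = 38214 \cdot 12 = 458568$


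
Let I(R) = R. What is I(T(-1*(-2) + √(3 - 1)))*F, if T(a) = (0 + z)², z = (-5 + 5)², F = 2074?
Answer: 0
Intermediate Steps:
z = 0 (z = 0² = 0)
T(a) = 0 (T(a) = (0 + 0)² = 0² = 0)
I(T(-1*(-2) + √(3 - 1)))*F = 0*2074 = 0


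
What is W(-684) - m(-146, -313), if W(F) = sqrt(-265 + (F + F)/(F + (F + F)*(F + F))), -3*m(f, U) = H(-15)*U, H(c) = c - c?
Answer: I*sqrt(1982265095)/2735 ≈ 16.279*I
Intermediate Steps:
H(c) = 0
m(f, U) = 0 (m(f, U) = -0*U = -1/3*0 = 0)
W(F) = sqrt(-265 + 2*F/(F + 4*F**2)) (W(F) = sqrt(-265 + (2*F)/(F + (2*F)*(2*F))) = sqrt(-265 + (2*F)/(F + 4*F**2)) = sqrt(-265 + 2*F/(F + 4*F**2)))
W(-684) - m(-146, -313) = sqrt((-263 - 1060*(-684))/(1 + 4*(-684))) - 1*0 = sqrt((-263 + 725040)/(1 - 2736)) + 0 = sqrt(724777/(-2735)) + 0 = sqrt(-1/2735*724777) + 0 = sqrt(-724777/2735) + 0 = I*sqrt(1982265095)/2735 + 0 = I*sqrt(1982265095)/2735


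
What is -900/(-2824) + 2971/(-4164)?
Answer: -580313/1469892 ≈ -0.39480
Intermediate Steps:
-900/(-2824) + 2971/(-4164) = -900*(-1/2824) + 2971*(-1/4164) = 225/706 - 2971/4164 = -580313/1469892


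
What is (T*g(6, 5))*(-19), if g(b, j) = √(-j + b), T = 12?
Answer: -228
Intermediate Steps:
g(b, j) = √(b - j)
(T*g(6, 5))*(-19) = (12*√(6 - 1*5))*(-19) = (12*√(6 - 5))*(-19) = (12*√1)*(-19) = (12*1)*(-19) = 12*(-19) = -228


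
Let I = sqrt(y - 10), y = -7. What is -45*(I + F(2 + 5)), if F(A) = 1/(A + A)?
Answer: -45/14 - 45*I*sqrt(17) ≈ -3.2143 - 185.54*I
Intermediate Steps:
F(A) = 1/(2*A)
I = I*sqrt(17) (I = sqrt(-7 - 10) = sqrt(-17) = I*sqrt(17) ≈ 4.1231*I)
-45*(I + F(2 + 5)) = -45*(I*sqrt(17) + 1/(2*(2 + 5))) = -45*(I*sqrt(17) + (1/2)/7) = -45*(I*sqrt(17) + (1/2)*(1/7)) = -45*(I*sqrt(17) + 1/14) = -45*(1/14 + I*sqrt(17)) = -45/14 - 45*I*sqrt(17)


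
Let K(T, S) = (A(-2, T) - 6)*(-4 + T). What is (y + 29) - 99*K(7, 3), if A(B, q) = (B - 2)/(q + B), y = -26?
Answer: 10113/5 ≈ 2022.6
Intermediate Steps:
A(B, q) = (-2 + B)/(B + q)
K(T, S) = (-6 - 4/(-2 + T))*(-4 + T) (K(T, S) = ((-2 - 2)/(-2 + T) - 6)*(-4 + T) = (-4/(-2 + T) - 6)*(-4 + T) = (-6 - 4/(-2 + T))*(-4 + T))
(y + 29) - 99*K(7, 3) = (-26 + 29) - 198*(-16 - 3*7**2 + 16*7)/(-2 + 7) = 3 - 198*(-16 - 3*49 + 112)/5 = 3 - 198*(-16 - 147 + 112)/5 = 3 - 198*(-51)/5 = 3 - 99*(-102/5) = 3 + 10098/5 = 10113/5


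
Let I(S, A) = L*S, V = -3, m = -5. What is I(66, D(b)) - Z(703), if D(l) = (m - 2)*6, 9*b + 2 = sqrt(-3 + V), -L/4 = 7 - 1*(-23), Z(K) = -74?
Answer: -7846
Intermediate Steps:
L = -120 (L = -4*(7 - 1*(-23)) = -4*(7 + 23) = -4*30 = -120)
b = -2/9 + I*sqrt(6)/9 (b = -2/9 + sqrt(-3 - 3)/9 = -2/9 + sqrt(-6)/9 = -2/9 + (I*sqrt(6))/9 = -2/9 + I*sqrt(6)/9 ≈ -0.22222 + 0.27217*I)
D(l) = -42 (D(l) = (-5 - 2)*6 = -7*6 = -42)
I(S, A) = -120*S
I(66, D(b)) - Z(703) = -120*66 - 1*(-74) = -7920 + 74 = -7846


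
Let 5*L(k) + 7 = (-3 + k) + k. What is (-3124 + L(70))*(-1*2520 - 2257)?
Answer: 14799146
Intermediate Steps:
L(k) = -2 + 2*k/5 (L(k) = -7/5 + ((-3 + k) + k)/5 = -7/5 + (-3 + 2*k)/5 = -7/5 + (-⅗ + 2*k/5) = -2 + 2*k/5)
(-3124 + L(70))*(-1*2520 - 2257) = (-3124 + (-2 + (⅖)*70))*(-1*2520 - 2257) = (-3124 + (-2 + 28))*(-2520 - 2257) = (-3124 + 26)*(-4777) = -3098*(-4777) = 14799146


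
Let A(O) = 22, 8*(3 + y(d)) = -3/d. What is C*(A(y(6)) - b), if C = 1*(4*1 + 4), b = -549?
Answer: 4568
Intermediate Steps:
y(d) = -3 - 3/(8*d) (y(d) = -3 + (-3/d)/8 = -3 - 3/(8*d))
C = 8 (C = 1*(4 + 4) = 1*8 = 8)
C*(A(y(6)) - b) = 8*(22 - 1*(-549)) = 8*(22 + 549) = 8*571 = 4568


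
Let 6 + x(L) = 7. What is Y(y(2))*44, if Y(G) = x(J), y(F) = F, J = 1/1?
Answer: 44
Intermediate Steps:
J = 1
x(L) = 1 (x(L) = -6 + 7 = 1)
Y(G) = 1
Y(y(2))*44 = 1*44 = 44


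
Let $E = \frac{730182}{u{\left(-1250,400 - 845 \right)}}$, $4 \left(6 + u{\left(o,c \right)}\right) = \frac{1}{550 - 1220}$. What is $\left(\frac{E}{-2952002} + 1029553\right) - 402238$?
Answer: $\frac{14889681378436395}{23735572081} \approx 6.2732 \cdot 10^{5}$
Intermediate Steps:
$u{\left(o,c \right)} = - \frac{16081}{2680}$ ($u{\left(o,c \right)} = -6 + \frac{1}{4 \left(550 - 1220\right)} = -6 + \frac{1}{4 \left(-670\right)} = -6 + \frac{1}{4} \left(- \frac{1}{670}\right) = -6 - \frac{1}{2680} = - \frac{16081}{2680}$)
$E = - \frac{1956887760}{16081}$ ($E = \frac{730182}{- \frac{16081}{2680}} = 730182 \left(- \frac{2680}{16081}\right) = - \frac{1956887760}{16081} \approx -1.2169 \cdot 10^{5}$)
$\left(\frac{E}{-2952002} + 1029553\right) - 402238 = \left(- \frac{1956887760}{16081 \left(-2952002\right)} + 1029553\right) - 402238 = \left(\left(- \frac{1956887760}{16081}\right) \left(- \frac{1}{2952002}\right) + 1029553\right) - 402238 = \left(\frac{978443880}{23735572081} + 1029553\right) - 402238 = \frac{24437030421153673}{23735572081} - 402238 = \frac{14889681378436395}{23735572081}$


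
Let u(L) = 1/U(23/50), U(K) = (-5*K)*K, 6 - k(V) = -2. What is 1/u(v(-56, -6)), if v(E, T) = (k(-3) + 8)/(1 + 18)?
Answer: -529/500 ≈ -1.0580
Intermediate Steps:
k(V) = 8 (k(V) = 6 - 1*(-2) = 6 + 2 = 8)
v(E, T) = 16/19 (v(E, T) = (8 + 8)/(1 + 18) = 16/19)
U(K) = -5*K²
u(L) = -500/529 (u(L) = 1/(-5*(23/50)²) = 1/(-5*529/2500) = 1/(-529/500) = -500/529)
1/u(v(-56, -6)) = 1/(-500/529) = -529/500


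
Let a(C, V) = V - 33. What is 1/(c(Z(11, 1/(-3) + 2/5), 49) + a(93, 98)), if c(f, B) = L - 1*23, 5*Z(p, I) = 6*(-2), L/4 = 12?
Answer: 1/90 ≈ 0.011111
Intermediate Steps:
L = 48 (L = 4*12 = 48)
a(C, V) = -33 + V
Z(p, I) = -12/5 (Z(p, I) = (6*(-2))/5 = (1/5)*(-12) = -12/5)
c(f, B) = 25 (c(f, B) = 48 - 1*23 = 48 - 23 = 25)
1/(c(Z(11, 1/(-3) + 2/5), 49) + a(93, 98)) = 1/(25 + (-33 + 98)) = 1/(25 + 65) = 1/90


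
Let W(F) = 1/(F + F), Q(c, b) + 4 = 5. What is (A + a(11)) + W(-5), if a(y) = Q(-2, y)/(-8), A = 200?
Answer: 7991/40 ≈ 199.77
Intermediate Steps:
Q(c, b) = 1 (Q(c, b) = -4 + 5 = 1)
a(y) = -1/8 (a(y) = 1/(-8) = 1*(-1/8) = -1/8)
W(F) = 1/(2*F)
(A + a(11)) + W(-5) = (200 - 1/8) + (1/2)/(-5) = 1599/8 + (1/2)*(-1/5) = 1599/8 - 1/10 = 7991/40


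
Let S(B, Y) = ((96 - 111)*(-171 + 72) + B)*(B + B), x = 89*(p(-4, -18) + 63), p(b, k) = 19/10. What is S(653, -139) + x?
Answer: 27980041/10 ≈ 2.7980e+6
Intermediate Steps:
p(b, k) = 19/10 (p(b, k) = 19*(⅒) = 19/10)
x = 57761/10 (x = 89*(19/10 + 63) = 89*(649/10) = 57761/10 ≈ 5776.1)
S(B, Y) = 2*B*(1485 + B) (S(B, Y) = (-15*(-99) + B)*(2*B) = (1485 + B)*(2*B) = 2*B*(1485 + B))
S(653, -139) + x = 2*653*(1485 + 653) + 57761/10 = 2*653*2138 + 57761/10 = 2792228 + 57761/10 = 27980041/10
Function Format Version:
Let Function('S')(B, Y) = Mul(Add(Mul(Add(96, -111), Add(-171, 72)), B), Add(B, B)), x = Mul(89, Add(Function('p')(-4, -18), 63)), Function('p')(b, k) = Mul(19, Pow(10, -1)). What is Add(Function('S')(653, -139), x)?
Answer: Rational(27980041, 10) ≈ 2.7980e+6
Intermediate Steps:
Function('p')(b, k) = Rational(19, 10) (Function('p')(b, k) = Mul(19, Rational(1, 10)) = Rational(19, 10))
x = Rational(57761, 10) (x = Mul(89, Add(Rational(19, 10), 63)) = Mul(89, Rational(649, 10)) = Rational(57761, 10) ≈ 5776.1)
Function('S')(B, Y) = Mul(2, B, Add(1485, B)) (Function('S')(B, Y) = Mul(Add(Mul(-15, -99), B), Mul(2, B)) = Mul(Add(1485, B), Mul(2, B)) = Mul(2, B, Add(1485, B)))
Add(Function('S')(653, -139), x) = Add(Mul(2, 653, Add(1485, 653)), Rational(57761, 10)) = Add(Mul(2, 653, 2138), Rational(57761, 10)) = Add(2792228, Rational(57761, 10)) = Rational(27980041, 10)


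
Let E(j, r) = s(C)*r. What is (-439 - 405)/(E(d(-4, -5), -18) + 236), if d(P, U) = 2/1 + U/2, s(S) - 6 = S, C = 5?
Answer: -422/19 ≈ -22.211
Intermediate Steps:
s(S) = 6 + S
d(P, U) = 2 + U/2 (d(P, U) = 2*1 + U*(½) = 2 + U/2)
E(j, r) = 11*r (E(j, r) = (6 + 5)*r = 11*r)
(-439 - 405)/(E(d(-4, -5), -18) + 236) = (-439 - 405)/(11*(-18) + 236) = -844/(-198 + 236) = -844/38 = -844*1/38 = -422/19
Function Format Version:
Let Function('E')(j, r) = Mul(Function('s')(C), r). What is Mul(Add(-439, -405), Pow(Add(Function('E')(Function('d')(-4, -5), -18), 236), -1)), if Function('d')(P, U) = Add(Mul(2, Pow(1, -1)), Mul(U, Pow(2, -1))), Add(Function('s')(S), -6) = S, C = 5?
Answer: Rational(-422, 19) ≈ -22.211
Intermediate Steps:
Function('s')(S) = Add(6, S)
Function('d')(P, U) = Add(2, Mul(Rational(1, 2), U)) (Function('d')(P, U) = Add(Mul(2, 1), Mul(U, Rational(1, 2))) = Add(2, Mul(Rational(1, 2), U)))
Function('E')(j, r) = Mul(11, r) (Function('E')(j, r) = Mul(Add(6, 5), r) = Mul(11, r))
Mul(Add(-439, -405), Pow(Add(Function('E')(Function('d')(-4, -5), -18), 236), -1)) = Mul(Add(-439, -405), Pow(Add(Mul(11, -18), 236), -1)) = Mul(-844, Pow(Add(-198, 236), -1)) = Mul(-844, Pow(38, -1)) = Mul(-844, Rational(1, 38)) = Rational(-422, 19)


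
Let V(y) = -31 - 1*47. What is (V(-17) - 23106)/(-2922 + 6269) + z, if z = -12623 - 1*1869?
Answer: -48527908/3347 ≈ -14499.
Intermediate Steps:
V(y) = -78 (V(y) = -31 - 47 = -78)
z = -14492 (z = -12623 - 1869 = -14492)
(V(-17) - 23106)/(-2922 + 6269) + z = (-78 - 23106)/(-2922 + 6269) - 14492 = -23184/3347 - 14492 = -48527908/3347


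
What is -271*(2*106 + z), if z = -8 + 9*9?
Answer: -77235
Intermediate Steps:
z = 73 (z = -8 + 81 = 73)
-271*(2*106 + z) = -271*(2*106 + 73) = -271*(212 + 73) = -271*285 = -77235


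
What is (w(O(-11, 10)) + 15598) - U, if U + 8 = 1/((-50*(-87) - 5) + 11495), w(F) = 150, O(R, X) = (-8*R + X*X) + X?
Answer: 249575039/15840 ≈ 15756.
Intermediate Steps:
O(R, X) = X + X² - 8*R (O(R, X) = (-8*R + X²) + X = (X² - 8*R) + X = X + X² - 8*R)
U = -126719/15840 (U = -8 + 1/((-50*(-87) - 5) + 11495) = -8 + 1/((4350 - 5) + 11495) = -8 + 1/(4345 + 11495) = -8 + 1/15840 = -126719/15840 ≈ -7.9999)
(w(O(-11, 10)) + 15598) - U = (150 + 15598) - 1*(-126719/15840) = 15748 + 126719/15840 = 249575039/15840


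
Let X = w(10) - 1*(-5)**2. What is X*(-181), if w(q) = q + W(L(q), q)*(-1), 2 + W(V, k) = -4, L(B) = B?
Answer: 1629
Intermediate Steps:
W(V, k) = -6 (W(V, k) = -2 - 4 = -6)
w(q) = 6 + q (w(q) = q - 6*(-1) = q + 6 = 6 + q)
X = -9 (X = (6 + 10) - 1*(-5)**2 = 16 - 1*25 = 16 - 25 = -9)
X*(-181) = -9*(-181) = 1629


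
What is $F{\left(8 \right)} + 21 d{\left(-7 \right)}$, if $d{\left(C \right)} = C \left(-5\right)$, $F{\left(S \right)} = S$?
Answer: $743$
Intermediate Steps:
$d{\left(C \right)} = - 5 C$
$F{\left(8 \right)} + 21 d{\left(-7 \right)} = 8 + 21 \left(\left(-5\right) \left(-7\right)\right) = 8 + 21 \cdot 35 = 8 + 735 = 743$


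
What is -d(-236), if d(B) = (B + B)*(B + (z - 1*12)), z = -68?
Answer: -149152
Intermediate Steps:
d(B) = 2*B*(-80 + B) (d(B) = (B + B)*(B + (-68 - 1*12)) = (2*B)*(B + (-68 - 12)) = (2*B)*(B - 80) = (2*B)*(-80 + B) = 2*B*(-80 + B))
-d(-236) = -2*(-236)*(-80 - 236) = -2*(-236)*(-316) = -1*149152 = -149152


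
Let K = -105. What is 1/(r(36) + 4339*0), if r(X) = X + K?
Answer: -1/69 ≈ -0.014493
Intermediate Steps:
r(X) = -105 + X (r(X) = X - 105 = -105 + X)
1/(r(36) + 4339*0) = 1/((-105 + 36) + 4339*0) = 1/(-69 + 0) = 1/(-69) = -1/69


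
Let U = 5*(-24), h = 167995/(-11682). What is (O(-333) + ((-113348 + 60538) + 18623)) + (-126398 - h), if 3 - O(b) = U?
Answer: -1874349089/11682 ≈ -1.6045e+5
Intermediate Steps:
h = -167995/11682 (h = 167995*(-1/11682) = -167995/11682 ≈ -14.381)
U = -120
O(b) = 123 (O(b) = 3 - 1*(-120) = 3 + 120 = 123)
(O(-333) + ((-113348 + 60538) + 18623)) + (-126398 - h) = (123 + ((-113348 + 60538) + 18623)) + (-126398 - 1*(-167995/11682)) = (123 + (-52810 + 18623)) + (-126398 + 167995/11682) = (123 - 34187) - 1476413441/11682 = -34064 - 1476413441/11682 = -1874349089/11682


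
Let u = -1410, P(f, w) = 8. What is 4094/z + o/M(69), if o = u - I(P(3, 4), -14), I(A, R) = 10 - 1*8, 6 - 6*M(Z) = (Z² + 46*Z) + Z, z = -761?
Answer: -4382770/1014413 ≈ -4.3205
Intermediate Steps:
M(Z) = 1 - 47*Z/6 - Z²/6 (M(Z) = 1 - ((Z² + 46*Z) + Z)/6 = 1 - (Z² + 47*Z)/6 = 1 + (-47*Z/6 - Z²/6) = 1 - 47*Z/6 - Z²/6)
I(A, R) = 2 (I(A, R) = 10 - 8 = 2)
o = -1412 (o = -1410 - 1*2 = -1410 - 2 = -1412)
4094/z + o/M(69) = 4094/(-761) - 1412/(1 - 47/6*69 - ⅙*69²) = 4094*(-1/761) - 1412/(1 - 1081/2 - ⅙*4761) = -4094/761 - 1412/(1 - 1081/2 - 1587/2) = -4094/761 - 1412/(-1333) = -4094/761 - 1412*(-1/1333) = -4094/761 + 1412/1333 = -4382770/1014413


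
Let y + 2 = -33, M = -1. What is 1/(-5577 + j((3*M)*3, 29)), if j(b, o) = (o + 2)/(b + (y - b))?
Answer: -35/195226 ≈ -0.00017928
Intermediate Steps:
y = -35 (y = -2 - 33 = -35)
j(b, o) = -2/35 - o/35 (j(b, o) = (o + 2)/(b + (-35 - b)) = (2 + o)/(-35) = (2 + o)*(-1/35) = -2/35 - o/35)
1/(-5577 + j((3*M)*3, 29)) = 1/(-5577 + (-2/35 - 1/35*29)) = 1/(-5577 + (-2/35 - 29/35)) = 1/(-5577 - 31/35) = 1/(-195226/35) = -35/195226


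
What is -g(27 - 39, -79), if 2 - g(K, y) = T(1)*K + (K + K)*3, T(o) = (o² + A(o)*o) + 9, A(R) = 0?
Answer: -194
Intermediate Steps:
T(o) = 9 + o² (T(o) = (o² + 0*o) + 9 = (o² + 0) + 9 = o² + 9 = 9 + o²)
g(K, y) = 2 - 16*K (g(K, y) = 2 - ((9 + 1²)*K + (K + K)*3) = 2 - ((9 + 1)*K + (2*K)*3) = 2 - (10*K + 6*K) = 2 - 16*K)
-g(27 - 39, -79) = -(2 - 16*(27 - 39)) = -(2 - 16*(-12)) = -(2 + 192) = -1*194 = -194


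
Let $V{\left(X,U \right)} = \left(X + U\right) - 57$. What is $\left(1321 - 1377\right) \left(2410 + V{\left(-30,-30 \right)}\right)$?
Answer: $-128408$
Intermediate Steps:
$V{\left(X,U \right)} = -57 + U + X$ ($V{\left(X,U \right)} = \left(U + X\right) - 57 = -57 + U + X$)
$\left(1321 - 1377\right) \left(2410 + V{\left(-30,-30 \right)}\right) = \left(1321 - 1377\right) \left(2410 - 117\right) = - 56 \left(2410 - 117\right) = \left(-56\right) 2293 = -128408$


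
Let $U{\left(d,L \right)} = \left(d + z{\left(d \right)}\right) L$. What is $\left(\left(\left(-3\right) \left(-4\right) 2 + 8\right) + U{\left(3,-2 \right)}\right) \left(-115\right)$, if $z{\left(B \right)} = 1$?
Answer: $-2760$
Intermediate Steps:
$U{\left(d,L \right)} = L \left(1 + d\right)$ ($U{\left(d,L \right)} = \left(d + 1\right) L = \left(1 + d\right) L = L \left(1 + d\right)$)
$\left(\left(\left(-3\right) \left(-4\right) 2 + 8\right) + U{\left(3,-2 \right)}\right) \left(-115\right) = \left(\left(\left(-3\right) \left(-4\right) 2 + 8\right) - 2 \left(1 + 3\right)\right) \left(-115\right) = \left(\left(12 \cdot 2 + 8\right) - 8\right) \left(-115\right) = \left(\left(24 + 8\right) - 8\right) \left(-115\right) = \left(32 - 8\right) \left(-115\right) = 24 \left(-115\right) = -2760$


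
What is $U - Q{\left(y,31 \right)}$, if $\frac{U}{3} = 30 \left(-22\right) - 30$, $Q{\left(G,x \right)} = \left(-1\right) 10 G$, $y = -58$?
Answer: $-2650$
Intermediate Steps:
$Q{\left(G,x \right)} = - 10 G$
$U = -2070$ ($U = 3 \left(30 \left(-22\right) - 30\right) = 3 \left(-660 - 30\right) = 3 \left(-690\right) = -2070$)
$U - Q{\left(y,31 \right)} = -2070 - \left(-10\right) \left(-58\right) = -2070 - 580 = -2650$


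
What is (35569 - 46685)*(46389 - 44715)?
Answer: -18608184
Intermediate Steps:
(35569 - 46685)*(46389 - 44715) = -11116*1674 = -18608184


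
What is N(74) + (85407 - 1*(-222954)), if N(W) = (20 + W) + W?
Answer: 308529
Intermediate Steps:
N(W) = 20 + 2*W
N(74) + (85407 - 1*(-222954)) = (20 + 2*74) + (85407 - 1*(-222954)) = (20 + 148) + (85407 + 222954) = 168 + 308361 = 308529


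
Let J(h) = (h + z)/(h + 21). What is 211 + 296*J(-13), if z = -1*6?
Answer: -492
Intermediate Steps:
z = -6
J(h) = (-6 + h)/(21 + h) (J(h) = (h - 6)/(h + 21) = (-6 + h)/(21 + h))
211 + 296*J(-13) = 211 + 296*((-6 - 13)/(21 - 13)) = 211 + 296*(-19/8) = 211 - 703 = -492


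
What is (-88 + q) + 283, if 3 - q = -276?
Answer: 474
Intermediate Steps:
q = 279 (q = 3 - 1*(-276) = 3 + 276 = 279)
(-88 + q) + 283 = (-88 + 279) + 283 = 191 + 283 = 474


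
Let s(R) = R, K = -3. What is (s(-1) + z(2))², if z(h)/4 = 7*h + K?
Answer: 1849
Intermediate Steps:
z(h) = -12 + 28*h (z(h) = 4*(7*h - 3) = 4*(-3 + 7*h) = -12 + 28*h)
(s(-1) + z(2))² = (-1 + (-12 + 28*2))² = (-1 + (-12 + 56))² = (-1 + 44)² = 43² = 1849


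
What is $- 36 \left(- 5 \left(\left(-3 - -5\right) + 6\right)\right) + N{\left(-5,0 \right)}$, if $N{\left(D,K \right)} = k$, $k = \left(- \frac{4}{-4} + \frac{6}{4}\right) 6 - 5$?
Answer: $1450$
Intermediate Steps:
$k = 10$ ($k = \left(\left(-4\right) \left(- \frac{1}{4}\right) + 6 \cdot \frac{1}{4}\right) 6 - 5 = \left(1 + \frac{3}{2}\right) 6 - 5 = \frac{5}{2} \cdot 6 - 5 = 15 - 5 = 10$)
$N{\left(D,K \right)} = 10$
$- 36 \left(- 5 \left(\left(-3 - -5\right) + 6\right)\right) + N{\left(-5,0 \right)} = - 36 \left(- 5 \left(\left(-3 - -5\right) + 6\right)\right) + 10 = - 36 \left(- 5 \left(\left(-3 + 5\right) + 6\right)\right) + 10 = - 36 \left(- 5 \left(2 + 6\right)\right) + 10 = - 36 \left(\left(-5\right) 8\right) + 10 = \left(-36\right) \left(-40\right) + 10 = 1440 + 10 = 1450$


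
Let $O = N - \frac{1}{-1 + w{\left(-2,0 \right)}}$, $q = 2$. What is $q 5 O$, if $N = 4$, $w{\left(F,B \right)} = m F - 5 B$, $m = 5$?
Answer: $\frac{450}{11} \approx 40.909$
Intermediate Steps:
$w{\left(F,B \right)} = - 5 B + 5 F$ ($w{\left(F,B \right)} = 5 F - 5 B = - 5 B + 5 F$)
$O = \frac{45}{11}$ ($O = 4 - \frac{1}{-1 + \left(\left(-5\right) 0 + 5 \left(-2\right)\right)} = 4 - \frac{1}{-1 + \left(0 - 10\right)} = 4 - \frac{1}{-1 - 10} = 4 - \frac{1}{-11} = 4 - - \frac{1}{11} = 4 + \frac{1}{11} = \frac{45}{11} \approx 4.0909$)
$q 5 O = 2 \cdot 5 \cdot \frac{45}{11} = 10 \cdot \frac{45}{11} = \frac{450}{11}$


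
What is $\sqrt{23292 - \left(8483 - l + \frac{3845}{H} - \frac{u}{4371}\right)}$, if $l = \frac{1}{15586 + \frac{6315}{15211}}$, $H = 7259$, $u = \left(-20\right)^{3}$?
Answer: $\frac{\sqrt{837875978391422382921081886268900805}}{7522489828130529} \approx 121.68$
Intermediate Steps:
$u = -8000$
$l = \frac{15211}{237084961}$ ($l = \frac{1}{15586 + 6315 \cdot \frac{1}{15211}} = \frac{1}{15586 + \frac{6315}{15211}} = \frac{1}{\frac{237084961}{15211}} = \frac{15211}{237084961} \approx 6.4158 \cdot 10^{-5}$)
$\sqrt{23292 - \left(8483 - l + \frac{3845}{H} - \frac{u}{4371}\right)} = \sqrt{23292 + \left(\left(\frac{15211}{237084961} - \left(\frac{3845}{7259} + \frac{8000}{4371}\right)\right) - 8483\right)} = \sqrt{23292 + \left(\left(\frac{15211}{237084961} - \frac{74878495}{31729089}\right) - 8483\right)} = \sqrt{23292 - \frac{63831033294466918423}{7522489828130529}} = \sqrt{\frac{111382799782349363045}{7522489828130529}} = \frac{\sqrt{837875978391422382921081886268900805}}{7522489828130529}$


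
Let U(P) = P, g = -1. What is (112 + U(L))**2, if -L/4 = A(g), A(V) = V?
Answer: 13456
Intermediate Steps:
L = 4 (L = -4*(-1) = 4)
(112 + U(L))**2 = (112 + 4)**2 = 116**2 = 13456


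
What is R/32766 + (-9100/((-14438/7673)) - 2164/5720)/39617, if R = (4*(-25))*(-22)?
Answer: 1267717372450043/6700205083155870 ≈ 0.18921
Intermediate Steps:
R = 2200 (R = -100*(-22) = 2200)
R/32766 + (-9100/((-14438/7673)) - 2164/5720)/39617 = 2200/32766 + (-9100/((-14438/7673)) - 2164/5720)/39617 = 2200*(1/32766) + (-9100/((-14438*1/7673)) - 2164*1/5720)*(1/39617) = 1100/16383 + (-9100/(-14438/7673) - 541/1430)*(1/39617) = 1100/16383 + (-9100*(-7673/14438) - 541/1430)*(1/39617) = 1100/16383 + (34912150/7219 - 541/1430)*(1/39617) = 1100/16383 + (49920469021/10323170)*(1/39617) = 1100/16383 + 49920469021/408973025890 = 1267717372450043/6700205083155870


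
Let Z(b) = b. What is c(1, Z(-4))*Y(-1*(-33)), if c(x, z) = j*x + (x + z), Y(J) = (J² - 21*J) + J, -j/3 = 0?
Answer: -1287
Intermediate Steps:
j = 0 (j = -3*0 = 0)
Y(J) = J² - 20*J
c(x, z) = x + z (c(x, z) = 0*x + (x + z) = 0 + (x + z) = x + z)
c(1, Z(-4))*Y(-1*(-33)) = (1 - 4)*((-1*(-33))*(-20 - 1*(-33))) = -99*(-20 + 33) = -99*13 = -3*429 = -1287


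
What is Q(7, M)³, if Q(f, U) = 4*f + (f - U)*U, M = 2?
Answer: 54872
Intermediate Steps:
Q(f, U) = 4*f + U*(f - U)
Q(7, M)³ = (-1*2² + 4*7 + 2*7)³ = (-1*4 + 28 + 14)³ = (-4 + 28 + 14)³ = 38³ = 54872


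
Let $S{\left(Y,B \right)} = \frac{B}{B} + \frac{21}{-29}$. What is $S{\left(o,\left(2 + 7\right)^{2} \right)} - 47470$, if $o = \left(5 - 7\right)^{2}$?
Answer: $- \frac{1376622}{29} \approx -47470.0$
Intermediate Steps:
$o = 4$ ($o = \left(-2\right)^{2} = 4$)
$S{\left(Y,B \right)} = \frac{8}{29}$ ($S{\left(Y,B \right)} = 1 + 21 \left(- \frac{1}{29}\right) = 1 - \frac{21}{29} = \frac{8}{29}$)
$S{\left(o,\left(2 + 7\right)^{2} \right)} - 47470 = \frac{8}{29} - 47470 = - \frac{1376622}{29}$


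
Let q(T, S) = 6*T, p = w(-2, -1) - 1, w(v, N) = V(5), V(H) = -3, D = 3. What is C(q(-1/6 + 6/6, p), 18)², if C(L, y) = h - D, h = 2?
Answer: 1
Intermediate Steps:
w(v, N) = -3
p = -4 (p = -3 - 1 = -4)
C(L, y) = -1 (C(L, y) = 2 - 1*3 = 2 - 3 = -1)
C(q(-1/6 + 6/6, p), 18)² = (-1)² = 1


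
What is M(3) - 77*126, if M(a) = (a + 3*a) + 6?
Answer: -9684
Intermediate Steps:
M(a) = 6 + 4*a (M(a) = 4*a + 6 = 6 + 4*a)
M(3) - 77*126 = (6 + 4*3) - 77*126 = (6 + 12) - 9702 = 18 - 9702 = -9684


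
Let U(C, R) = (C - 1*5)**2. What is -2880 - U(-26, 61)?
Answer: -3841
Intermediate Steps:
U(C, R) = (-5 + C)**2 (U(C, R) = (C - 5)**2 = (-5 + C)**2)
-2880 - U(-26, 61) = -2880 - (-5 - 26)**2 = -2880 - 1*(-31)**2 = -2880 - 1*961 = -2880 - 961 = -3841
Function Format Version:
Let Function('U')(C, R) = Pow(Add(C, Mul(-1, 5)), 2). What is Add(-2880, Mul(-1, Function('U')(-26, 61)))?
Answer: -3841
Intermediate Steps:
Function('U')(C, R) = Pow(Add(-5, C), 2) (Function('U')(C, R) = Pow(Add(C, -5), 2) = Pow(Add(-5, C), 2))
Add(-2880, Mul(-1, Function('U')(-26, 61))) = Add(-2880, Mul(-1, Pow(Add(-5, -26), 2))) = Add(-2880, Mul(-1, Pow(-31, 2))) = Add(-2880, Mul(-1, 961)) = Add(-2880, -961) = -3841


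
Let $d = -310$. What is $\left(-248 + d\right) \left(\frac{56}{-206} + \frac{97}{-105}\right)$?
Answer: $\frac{2405166}{3605} \approx 667.17$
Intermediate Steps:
$\left(-248 + d\right) \left(\frac{56}{-206} + \frac{97}{-105}\right) = \left(-248 - 310\right) \left(\frac{56}{-206} + \frac{97}{-105}\right) = - 558 \left(56 \left(- \frac{1}{206}\right) + 97 \left(- \frac{1}{105}\right)\right) = - 558 \left(- \frac{28}{103} - \frac{97}{105}\right) = \left(-558\right) \left(- \frac{12931}{10815}\right) = \frac{2405166}{3605}$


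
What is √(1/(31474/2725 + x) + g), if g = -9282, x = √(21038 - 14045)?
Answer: √(-292138943 - 75880350*√777)/√(31474 + 8175*√777) ≈ 96.343*I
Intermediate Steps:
x = 3*√777 (x = √6993 = 3*√777 ≈ 83.624)
√(1/(31474/2725 + x) + g) = √(1/(31474/2725 + 3*√777) - 9282) = √(-9282 + 1/(31474/2725 + 3*√777))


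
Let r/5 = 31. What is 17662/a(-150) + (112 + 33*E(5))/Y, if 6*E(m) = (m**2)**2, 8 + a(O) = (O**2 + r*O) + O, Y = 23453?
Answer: -102750985/5323831 ≈ -19.300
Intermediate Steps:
r = 155 (r = 5*31 = 155)
a(O) = -8 + O**2 + 156*O (a(O) = -8 + ((O**2 + 155*O) + O) = -8 + (O**2 + 156*O) = -8 + O**2 + 156*O)
E(m) = m**4/6 (E(m) = (m**2)**2/6 = m**4/6)
17662/a(-150) + (112 + 33*E(5))/Y = 17662/(-8 + (-150)**2 + 156*(-150)) + (112 + 33*((1/6)*5**4))/23453 = 17662/(-8 + 22500 - 23400) + (112 + 33*((1/6)*625))*(1/23453) = 17662/(-908) + (112 + 33*(625/6))*(1/23453) = 17662*(-1/908) + (112 + 6875/2)*(1/23453) = -8831/454 + (7099/2)*(1/23453) = -8831/454 + 7099/46906 = -102750985/5323831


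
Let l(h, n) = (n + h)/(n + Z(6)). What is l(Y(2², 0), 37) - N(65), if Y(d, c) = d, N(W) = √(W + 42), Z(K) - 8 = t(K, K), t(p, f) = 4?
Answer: 41/49 - √107 ≈ -9.5073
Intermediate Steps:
Z(K) = 12 (Z(K) = 8 + 4 = 12)
N(W) = √(42 + W)
l(h, n) = (h + n)/(12 + n) (l(h, n) = (n + h)/(n + 12) = (h + n)/(12 + n))
l(Y(2², 0), 37) - N(65) = (2² + 37)/(12 + 37) - √(42 + 65) = (4 + 37)/49 - √107 = (1/49)*41 - √107 = 41/49 - √107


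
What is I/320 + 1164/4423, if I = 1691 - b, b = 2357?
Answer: -1286619/707680 ≈ -1.8181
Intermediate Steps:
I = -666 (I = 1691 - 1*2357 = 1691 - 2357 = -666)
I/320 + 1164/4423 = -666/320 + 1164/4423 = -666*1/320 + 1164*(1/4423) = -333/160 + 1164/4423 = -1286619/707680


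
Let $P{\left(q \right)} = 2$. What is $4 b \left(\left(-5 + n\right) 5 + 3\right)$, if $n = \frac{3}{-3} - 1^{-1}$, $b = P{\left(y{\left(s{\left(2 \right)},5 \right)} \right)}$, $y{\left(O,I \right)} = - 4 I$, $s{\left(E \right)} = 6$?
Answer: $-256$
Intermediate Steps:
$b = 2$
$n = -2$ ($n = 3 \left(- \frac{1}{3}\right) - 1 = -1 - 1 = -2$)
$4 b \left(\left(-5 + n\right) 5 + 3\right) = 4 \cdot 2 \left(\left(-5 - 2\right) 5 + 3\right) = 8 \left(\left(-7\right) 5 + 3\right) = 8 \left(-35 + 3\right) = 8 \left(-32\right) = -256$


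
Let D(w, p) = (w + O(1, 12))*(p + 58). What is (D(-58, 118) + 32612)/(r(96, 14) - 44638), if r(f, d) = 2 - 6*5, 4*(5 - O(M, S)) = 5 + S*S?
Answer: -8364/22333 ≈ -0.37451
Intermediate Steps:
O(M, S) = 15/4 - S²/4 (O(M, S) = 5 - (5 + S*S)/4 = 5 - (5 + S²)/4 = 5 + (-5/4 - S²/4) = 15/4 - S²/4)
r(f, d) = -28 (r(f, d) = 2 - 30 = -28)
D(w, p) = (58 + p)*(-129/4 + w) (D(w, p) = (w + (15/4 - ¼*12²))*(p + 58) = (w + (15/4 - ¼*144))*(58 + p) = (w + (15/4 - 36))*(58 + p) = (w - 129/4)*(58 + p) = (-129/4 + w)*(58 + p) = (58 + p)*(-129/4 + w))
(D(-58, 118) + 32612)/(r(96, 14) - 44638) = ((-3741/2 + 58*(-58) - 129/4*118 + 118*(-58)) + 32612)/(-28 - 44638) = ((-3741/2 - 3364 - 7611/2 - 6844) + 32612)/(-44666) = (-15884 + 32612)*(-1/44666) = 16728*(-1/44666) = -8364/22333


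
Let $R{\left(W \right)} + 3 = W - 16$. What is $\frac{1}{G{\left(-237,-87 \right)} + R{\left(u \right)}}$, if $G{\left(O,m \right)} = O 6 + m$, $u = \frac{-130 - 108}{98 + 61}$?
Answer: $- \frac{159}{243190} \approx -0.00065381$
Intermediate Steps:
$u = - \frac{238}{159} \approx -1.4969$
$G{\left(O,m \right)} = m + 6 O$ ($G{\left(O,m \right)} = 6 O + m = m + 6 O$)
$R{\left(W \right)} = -19 + W$ ($R{\left(W \right)} = -3 + \left(W - 16\right) = -3 + \left(-16 + W\right) = -19 + W$)
$\frac{1}{G{\left(-237,-87 \right)} + R{\left(u \right)}} = \frac{1}{\left(-87 + 6 \left(-237\right)\right) - \frac{3259}{159}} = \frac{1}{\left(-87 - 1422\right) - \frac{3259}{159}} = \frac{1}{-1509 - \frac{3259}{159}} = \frac{1}{- \frac{243190}{159}} = - \frac{159}{243190}$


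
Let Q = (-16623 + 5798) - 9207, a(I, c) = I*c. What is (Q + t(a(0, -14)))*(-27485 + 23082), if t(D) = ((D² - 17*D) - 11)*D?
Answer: 88200896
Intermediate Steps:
Q = -20032 (Q = -10825 - 9207 = -20032)
t(D) = D*(-11 + D² - 17*D) (t(D) = (-11 + D² - 17*D)*D = D*(-11 + D² - 17*D))
(Q + t(a(0, -14)))*(-27485 + 23082) = (-20032 + (0*(-14))*(-11 + (0*(-14))² - 0*(-14)))*(-27485 + 23082) = (-20032 + 0*(-11 + 0² - 17*0))*(-4403) = (-20032 + 0*(-11 + 0 + 0))*(-4403) = (-20032 + 0*(-11))*(-4403) = (-20032 + 0)*(-4403) = -20032*(-4403) = 88200896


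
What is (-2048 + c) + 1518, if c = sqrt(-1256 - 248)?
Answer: -530 + 4*I*sqrt(94) ≈ -530.0 + 38.781*I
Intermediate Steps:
c = 4*I*sqrt(94) (c = sqrt(-1504) = 4*I*sqrt(94) ≈ 38.781*I)
(-2048 + c) + 1518 = (-2048 + 4*I*sqrt(94)) + 1518 = -530 + 4*I*sqrt(94)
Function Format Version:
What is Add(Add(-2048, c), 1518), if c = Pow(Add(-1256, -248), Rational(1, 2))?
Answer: Add(-530, Mul(4, I, Pow(94, Rational(1, 2)))) ≈ Add(-530.00, Mul(38.781, I))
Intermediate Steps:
c = Mul(4, I, Pow(94, Rational(1, 2))) (c = Pow(-1504, Rational(1, 2)) = Mul(4, I, Pow(94, Rational(1, 2))) ≈ Mul(38.781, I))
Add(Add(-2048, c), 1518) = Add(Add(-2048, Mul(4, I, Pow(94, Rational(1, 2)))), 1518) = Add(-530, Mul(4, I, Pow(94, Rational(1, 2))))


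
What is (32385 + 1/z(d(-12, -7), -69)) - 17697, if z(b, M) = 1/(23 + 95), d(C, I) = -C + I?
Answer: 14806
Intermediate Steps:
d(C, I) = I - C
z(b, M) = 1/118
(32385 + 1/z(d(-12, -7), -69)) - 17697 = (32385 + 1/(1/118)) - 17697 = (32385 + 118) - 17697 = 32503 - 17697 = 14806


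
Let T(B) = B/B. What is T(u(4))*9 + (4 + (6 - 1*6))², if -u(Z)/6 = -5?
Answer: 25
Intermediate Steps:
u(Z) = 30 (u(Z) = -6*(-5) = 30)
T(B) = 1
T(u(4))*9 + (4 + (6 - 1*6))² = 1*9 + (4 + (6 - 1*6))² = 9 + (4 + (6 - 6))² = 9 + (4 + 0)² = 9 + 4² = 9 + 16 = 25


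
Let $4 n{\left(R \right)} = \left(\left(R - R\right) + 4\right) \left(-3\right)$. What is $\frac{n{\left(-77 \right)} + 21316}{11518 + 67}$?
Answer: $\frac{21313}{11585} \approx 1.8397$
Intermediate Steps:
$n{\left(R \right)} = -3$ ($n{\left(R \right)} = \frac{\left(\left(R - R\right) + 4\right) \left(-3\right)}{4} = \frac{\left(0 + 4\right) \left(-3\right)}{4} = \frac{4 \left(-3\right)}{4} = \frac{1}{4} \left(-12\right) = -3$)
$\frac{n{\left(-77 \right)} + 21316}{11518 + 67} = \frac{-3 + 21316}{11518 + 67} = \frac{21313}{11585}$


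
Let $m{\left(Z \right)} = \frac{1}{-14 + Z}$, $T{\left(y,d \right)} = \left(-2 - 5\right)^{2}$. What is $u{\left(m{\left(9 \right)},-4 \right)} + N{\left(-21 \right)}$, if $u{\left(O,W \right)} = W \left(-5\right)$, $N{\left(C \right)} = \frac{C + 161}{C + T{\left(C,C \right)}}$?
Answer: $25$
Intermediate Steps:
$T{\left(y,d \right)} = 49$ ($T{\left(y,d \right)} = \left(-7\right)^{2} = 49$)
$N{\left(C \right)} = \frac{161 + C}{49 + C}$ ($N{\left(C \right)} = \frac{C + 161}{C + 49} = \frac{161 + C}{49 + C}$)
$u{\left(O,W \right)} = - 5 W$
$u{\left(m{\left(9 \right)},-4 \right)} + N{\left(-21 \right)} = \left(-5\right) \left(-4\right) + \frac{161 - 21}{49 - 21} = 20 + \frac{1}{28} \cdot 140 = 20 + 5 = 25$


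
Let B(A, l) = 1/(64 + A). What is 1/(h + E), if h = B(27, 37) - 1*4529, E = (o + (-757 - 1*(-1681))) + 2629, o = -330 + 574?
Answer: -91/66611 ≈ -0.0013661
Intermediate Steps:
o = 244
E = 3797 (E = (244 + (-757 - 1*(-1681))) + 2629 = (244 + (-757 + 1681)) + 2629 = (244 + 924) + 2629 = 1168 + 2629 = 3797)
h = -412138/91 (h = 1/(64 + 27) - 1*4529 = 1/91 - 4529 = -412138/91 ≈ -4529.0)
1/(h + E) = 1/(-412138/91 + 3797) = 1/(-66611/91) = -91/66611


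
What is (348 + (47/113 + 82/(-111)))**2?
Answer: 19017579637225/157326849 ≈ 1.2088e+5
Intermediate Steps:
(348 + (47/113 + 82/(-111)))**2 = (348 + (47*(1/113) + 82*(-1/111)))**2 = (348 + (47/113 - 82/111))**2 = (348 - 4049/12543)**2 = (4360915/12543)**2 = 19017579637225/157326849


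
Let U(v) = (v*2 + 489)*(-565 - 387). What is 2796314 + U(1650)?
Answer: -810814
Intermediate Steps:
U(v) = -465528 - 1904*v (U(v) = (2*v + 489)*(-952) = (489 + 2*v)*(-952) = -465528 - 1904*v)
2796314 + U(1650) = 2796314 + (-465528 - 1904*1650) = 2796314 + (-465528 - 3141600) = 2796314 - 3607128 = -810814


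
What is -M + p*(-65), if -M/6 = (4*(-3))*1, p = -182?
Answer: 11758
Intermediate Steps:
M = 72 (M = -6*4*(-3) = -(-72) = -6*(-12) = 72)
-M + p*(-65) = -1*72 - 182*(-65) = -72 + 11830 = 11758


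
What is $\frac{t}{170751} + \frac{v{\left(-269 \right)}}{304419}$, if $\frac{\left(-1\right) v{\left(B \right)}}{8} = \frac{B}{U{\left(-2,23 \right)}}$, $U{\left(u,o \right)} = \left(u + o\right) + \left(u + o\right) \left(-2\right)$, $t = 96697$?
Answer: $\frac{625934173}{1105954227} \approx 0.56597$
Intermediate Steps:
$U{\left(u,o \right)} = - o - u$ ($U{\left(u,o \right)} = \left(o + u\right) + \left(o + u\right) \left(-2\right) = \left(o + u\right) - \left(2 o + 2 u\right) = - o - u$)
$v{\left(B \right)} = \frac{8 B}{21}$ ($v{\left(B \right)} = - 8 \frac{B}{\left(-1\right) 23 - -2} = - 8 \frac{B}{-23 + 2} = - 8 \frac{B}{-21} = - 8 B \left(- \frac{1}{21}\right) = - 8 \left(- \frac{B}{21}\right) = \frac{8 B}{21}$)
$\frac{t}{170751} + \frac{v{\left(-269 \right)}}{304419} = \frac{96697}{170751} + \frac{\frac{8}{21} \left(-269\right)}{304419} = 96697 \cdot \frac{1}{170751} - \frac{2152}{6392799} = \frac{96697}{170751} - \frac{2152}{6392799} = \frac{625934173}{1105954227}$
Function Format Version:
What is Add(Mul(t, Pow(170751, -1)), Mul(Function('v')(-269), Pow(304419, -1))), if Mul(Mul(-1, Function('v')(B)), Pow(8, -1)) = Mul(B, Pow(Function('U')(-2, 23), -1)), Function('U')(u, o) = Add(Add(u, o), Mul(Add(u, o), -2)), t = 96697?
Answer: Rational(625934173, 1105954227) ≈ 0.56597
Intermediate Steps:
Function('U')(u, o) = Add(Mul(-1, o), Mul(-1, u)) (Function('U')(u, o) = Add(Add(o, u), Mul(Add(o, u), -2)) = Add(Add(o, u), Add(Mul(-2, o), Mul(-2, u))) = Add(Mul(-1, o), Mul(-1, u)))
Function('v')(B) = Mul(Rational(8, 21), B) (Function('v')(B) = Mul(-8, Mul(B, Pow(Add(Mul(-1, 23), Mul(-1, -2)), -1))) = Mul(-8, Mul(B, Pow(Add(-23, 2), -1))) = Mul(-8, Mul(B, Pow(-21, -1))) = Mul(-8, Mul(B, Rational(-1, 21))) = Mul(-8, Mul(Rational(-1, 21), B)) = Mul(Rational(8, 21), B))
Add(Mul(t, Pow(170751, -1)), Mul(Function('v')(-269), Pow(304419, -1))) = Add(Mul(96697, Pow(170751, -1)), Mul(Mul(Rational(8, 21), -269), Pow(304419, -1))) = Add(Mul(96697, Rational(1, 170751)), Mul(Rational(-2152, 21), Rational(1, 304419))) = Add(Rational(96697, 170751), Rational(-2152, 6392799)) = Rational(625934173, 1105954227)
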